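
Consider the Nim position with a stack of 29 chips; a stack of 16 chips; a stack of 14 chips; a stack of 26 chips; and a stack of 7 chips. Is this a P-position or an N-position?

Write each in binary and XOR column by column:
  11101  (29)
  10000  (16)
  01110  (14)
  11010  (26)
  00111  (7)
  -----
  11110  (30)
The nim-sum is 30 ≠ 0, so this is an N-position: the player to move can win.

N-position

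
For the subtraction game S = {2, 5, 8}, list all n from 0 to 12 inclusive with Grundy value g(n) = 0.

Grundy values for subtraction set {2, 5, 8}:
g(0) = mex{} = 0
g(1) = mex{} = 0
g(2) = mex{0} = 1
g(3) = mex{0} = 1
g(4) = mex{1} = 0
g(5) = mex{0,1} = 2
g(6) = mex{0} = 1
g(7) = mex{1,2} = 0
g(8) = mex{0,1} = 2
g(9) = mex{0} = 1
g(10) = mex{1,2} = 0
g(11) = mex{1} = 0
g(12) = mex{0} = 1
The P-positions (g = 0) in 0..12 are 0, 1, 4, 7, 10, 11.

0, 1, 4, 7, 10, 11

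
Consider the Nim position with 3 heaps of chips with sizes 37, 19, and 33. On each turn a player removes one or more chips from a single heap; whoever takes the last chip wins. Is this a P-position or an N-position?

Write each in binary and XOR column by column:
  100101  (37)
  010011  (19)
  100001  (33)
  ------
  010111  (23)
The nim-sum is 23 ≠ 0, so this is an N-position: the player to move can win.

N-position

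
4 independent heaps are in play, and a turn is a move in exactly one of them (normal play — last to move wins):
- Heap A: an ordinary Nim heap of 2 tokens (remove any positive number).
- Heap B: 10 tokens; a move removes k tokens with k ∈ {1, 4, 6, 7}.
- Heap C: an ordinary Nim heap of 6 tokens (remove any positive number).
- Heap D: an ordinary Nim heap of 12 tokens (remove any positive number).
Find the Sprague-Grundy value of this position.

8

Heap A is a plain Nim heap of size 2, so its Grundy value is 2.
For heap B, compute g(0), g(1), … with moves {1, 4, 6, 7}:
k:     0  1  2  3  4  5  6  7  8  9 10
g(k):  0  1  0  1  2  0  1  2  3  2  0
So g(10) = 0.
Heap C is a plain Nim heap of size 6, so its Grundy value is 6.
Heap D is a plain Nim heap of size 12, so its Grundy value is 12.
The value of a disjunctive sum is the nim-sum of the parts.
Combined value = 2 ⊕ 0 ⊕ 6 ⊕ 12 = 8.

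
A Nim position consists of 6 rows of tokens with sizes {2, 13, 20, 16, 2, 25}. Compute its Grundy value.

Nim-sum: 2 ⊕ 13 ⊕ 20 ⊕ 16 ⊕ 2 ⊕ 25 = 16.

16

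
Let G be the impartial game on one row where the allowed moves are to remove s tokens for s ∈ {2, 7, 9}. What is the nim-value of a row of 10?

Build the Grundy sequence with g(k) = mex{g(k−s) : s ∈ {2, 7, 9}, s ≤ k}:
k:     0  1  2  3  4  5  6  7  8  9 10
g(k):  0  0  1  1  0  0  1  1  2  2  3
So g(10) = 3.

3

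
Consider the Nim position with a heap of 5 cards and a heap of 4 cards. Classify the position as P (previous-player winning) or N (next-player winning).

Nim-sum: 5 ⊕ 4 = 1.
The nim-sum is 1 ≠ 0, so this is an N-position: the player to move can win.

N-position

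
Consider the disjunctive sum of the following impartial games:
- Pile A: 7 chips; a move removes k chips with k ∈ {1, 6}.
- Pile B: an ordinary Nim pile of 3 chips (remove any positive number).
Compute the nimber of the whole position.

Grundy values for pile A (subtraction set {1, 6}):
k:     0  1  2  3  4  5  6  7
g(k):  0  1  0  1  0  1  2  0
So g(7) = 0.
Pile B is a plain Nim pile of size 3, so its Grundy value is 3.
The value of a disjunctive sum is the nim-sum of the parts.
Combined value = 0 XOR 3 = 3.

3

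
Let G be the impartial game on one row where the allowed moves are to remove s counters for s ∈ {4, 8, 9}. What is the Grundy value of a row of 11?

Build the Grundy sequence with g(k) = mex{g(k−s) : s ∈ {4, 8, 9}, s ≤ k}:
g(0) = mex{} = 0
g(1) = mex{} = 0
g(2) = mex{} = 0
g(3) = mex{} = 0
g(4) = mex{0} = 1
g(5) = mex{0} = 1
g(6) = mex{0} = 1
g(7) = mex{0} = 1
g(8) = mex{0,1} = 2
g(9) = mex{0,1} = 2
g(10) = mex{0,1} = 2
g(11) = mex{0,1} = 2
So g(11) = 2.

2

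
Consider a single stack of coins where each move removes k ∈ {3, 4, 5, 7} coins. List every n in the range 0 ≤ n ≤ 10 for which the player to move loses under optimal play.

0, 1, 2, 10

Grundy values for subtraction set {3, 4, 5, 7}:
g(0) = mex{} = 0
g(1) = mex{} = 0
g(2) = mex{} = 0
g(3) = mex{0} = 1
g(4) = mex{0} = 1
g(5) = mex{0} = 1
g(6) = mex{0,1} = 2
g(7) = mex{0,1} = 2
g(8) = mex{0,1} = 2
g(9) = mex{0,1,2} = 3
g(10) = mex{1,2} = 0
The P-positions (g = 0) in 0..10 are 0, 1, 2, 10.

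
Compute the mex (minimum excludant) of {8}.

0 is not in the set, so the mex is 0.

0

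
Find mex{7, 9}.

0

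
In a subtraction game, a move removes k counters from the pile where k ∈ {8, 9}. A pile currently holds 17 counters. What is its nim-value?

Grundy values for subtraction set {8, 9}:
k:     0  1  2  3  4  5  6  7  8  9 10 11 12 13 14 15 16 17
g(k):  0  0  0  0  0  0  0  0  1  1  1  1  1  1  1  1  2  0
So g(17) = 0.

0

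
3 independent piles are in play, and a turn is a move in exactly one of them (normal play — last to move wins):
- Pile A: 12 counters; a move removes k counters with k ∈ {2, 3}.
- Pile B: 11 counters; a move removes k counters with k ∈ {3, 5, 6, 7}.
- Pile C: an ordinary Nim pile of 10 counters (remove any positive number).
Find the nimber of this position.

11

Build the Grundy sequence for pile A with g(k) = mex{g(k−s) : s ∈ {2, 3}, s ≤ k}:
k:     0  1  2  3  4  5  6  7  8  9 10 11 12
g(k):  0  0  1  1  2  0  0  1  1  2  0  0  1
So g(12) = 1.
Grundy values for pile B (subtraction set {3, 5, 6, 7}):
g(0) = mex{} = 0
g(1) = mex{} = 0
g(2) = mex{} = 0
g(3) = mex{0} = 1
g(4) = mex{0} = 1
g(5) = mex{0} = 1
g(6) = mex{0,1} = 2
g(7) = mex{0,1} = 2
g(8) = mex{0,1} = 2
g(9) = mex{0,1,2} = 3
g(10) = mex{1,2} = 0
g(11) = mex{1,2} = 0
So g(11) = 0.
Pile C is a plain Nim pile of size 10, so its Grundy value is 10.
By the Sprague-Grundy theorem, the Grundy value of a sum of independent games is the XOR of the component values.
Combined value = 1 ⊕ 0 ⊕ 10 = 11.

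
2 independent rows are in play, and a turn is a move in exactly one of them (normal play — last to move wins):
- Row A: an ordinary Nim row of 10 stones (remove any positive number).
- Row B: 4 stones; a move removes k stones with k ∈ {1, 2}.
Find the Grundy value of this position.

Row A is a plain Nim row of size 10, so its Grundy value is 10.
Build the Grundy sequence for row B with g(k) = mex{g(k−s) : s ∈ {1, 2}, s ≤ k}:
k:     0  1  2  3  4
g(k):  0  1  2  0  1
So g(4) = 1.
The value of a disjunctive sum is the nim-sum of the parts.
Combined value = 10 ⊕ 1 = 11.

11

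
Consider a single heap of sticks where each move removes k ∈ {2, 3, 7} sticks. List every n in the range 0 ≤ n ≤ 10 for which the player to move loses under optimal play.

0, 1, 5, 6, 10

Compute g(0), g(1), … for moves {2, 3, 7}:
k:     0  1  2  3  4  5  6  7  8  9 10
g(k):  0  0  1  1  2  0  0  1  1  2  0
The P-positions (g = 0) in 0..10 are 0, 1, 5, 6, 10.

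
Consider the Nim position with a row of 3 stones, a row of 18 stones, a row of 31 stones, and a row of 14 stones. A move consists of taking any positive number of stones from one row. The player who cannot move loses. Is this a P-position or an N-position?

Compute the nim-sum pairwise:
3 ^ 18 = 17
17 ^ 31 = 14
14 ^ 14 = 0
The nim-sum is 0, so this is a P-position: the player to move is in a losing position under optimal play.

P-position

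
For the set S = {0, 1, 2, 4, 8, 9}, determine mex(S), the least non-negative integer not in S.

3

The values 0, 1, 2 are all present; 3 is the first non-negative integer missing from the set.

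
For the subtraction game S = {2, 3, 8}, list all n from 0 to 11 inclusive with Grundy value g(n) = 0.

0, 1, 5, 6, 10, 11

Build the Grundy sequence with g(k) = mex{g(k−s) : s ∈ {2, 3, 8}, s ≤ k}:
k:     0  1  2  3  4  5  6  7  8  9 10 11
g(k):  0  0  1  1  2  0  0  1  1  2  0  0
The P-positions (g = 0) in 0..11 are 0, 1, 5, 6, 10, 11.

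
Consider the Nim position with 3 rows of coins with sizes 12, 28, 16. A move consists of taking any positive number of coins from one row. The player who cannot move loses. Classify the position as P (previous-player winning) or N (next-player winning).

P-position

Nim-sum: 12 ⊕ 28 ⊕ 16 = 0.
The nim-sum is 0, so this is a P-position: the player to move is in a losing position under optimal play.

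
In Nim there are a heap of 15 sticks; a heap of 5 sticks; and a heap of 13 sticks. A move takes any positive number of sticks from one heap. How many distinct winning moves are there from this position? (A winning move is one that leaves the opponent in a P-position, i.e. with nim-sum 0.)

Compute the nim-sum pairwise:
15 XOR 5 = 10
10 XOR 13 = 7
The overall nim-sum is X = 7. A heap of size p has a winning move iff p XOR X < p (reduce it to p XOR X).
  15: 15 XOR 7 = 8 < 15 — winning move (to 8).
  5: 5 XOR 7 = 2 < 5 — winning move (to 2).
  13: 13 XOR 7 = 10 < 13 — winning move (to 10).
That gives 3 winning moves.

3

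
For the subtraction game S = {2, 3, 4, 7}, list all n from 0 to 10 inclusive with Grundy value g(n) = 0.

0, 1, 6

Grundy values for subtraction set {2, 3, 4, 7}:
k:     0  1  2  3  4  5  6  7  8  9 10
g(k):  0  0  1  1  2  2  0  3  1  4  2
The P-positions (g = 0) in 0..10 are 0, 1, 6.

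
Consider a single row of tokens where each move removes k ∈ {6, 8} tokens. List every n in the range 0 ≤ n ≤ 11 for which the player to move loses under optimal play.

Build the Grundy sequence with g(k) = mex{g(k−s) : s ∈ {6, 8}, s ≤ k}:
k:     0  1  2  3  4  5  6  7  8  9 10 11
g(k):  0  0  0  0  0  0  1  1  1  1  1  1
The P-positions (g = 0) in 0..11 are 0, 1, 2, 3, 4, 5.

0, 1, 2, 3, 4, 5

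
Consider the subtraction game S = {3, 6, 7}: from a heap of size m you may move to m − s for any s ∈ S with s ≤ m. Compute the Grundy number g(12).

0

Grundy values for subtraction set {3, 6, 7}:
k:     0  1  2  3  4  5  6  7  8  9 10 11 12
g(k):  0  0  0  1  1  1  2  2  2  3  0  0  0
So g(12) = 0.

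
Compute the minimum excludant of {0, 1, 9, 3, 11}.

The values 0, 1 are all present; 2 is the first non-negative integer missing from the set.

2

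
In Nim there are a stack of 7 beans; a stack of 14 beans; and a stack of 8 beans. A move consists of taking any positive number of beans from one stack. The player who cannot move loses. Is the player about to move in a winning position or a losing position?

Winning position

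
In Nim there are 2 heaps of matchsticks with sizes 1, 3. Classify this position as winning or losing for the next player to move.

Compute the nim-sum pairwise:
1 ^ 3 = 2
The nim-sum is 2 ≠ 0, so this is an N-position: the player to move can win.

Winning position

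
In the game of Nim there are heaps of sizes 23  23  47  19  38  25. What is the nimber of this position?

3

Bitwise XOR of the heap sizes:
  010111  (23)
  010111  (23)
  101111  (47)
  010011  (19)
  100110  (38)
  011001  (25)
  ------
  000011  (3)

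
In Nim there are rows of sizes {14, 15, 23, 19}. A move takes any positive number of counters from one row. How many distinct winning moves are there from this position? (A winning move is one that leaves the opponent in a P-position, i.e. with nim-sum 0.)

3

Compute the nim-sum pairwise:
14 XOR 15 = 1
1 XOR 23 = 22
22 XOR 19 = 5
The overall nim-sum is X = 5. A row of size p has a winning move iff p XOR X < p (reduce it to p XOR X).
  14: 14 XOR 5 = 11 < 14 — winning move (to 11).
  15: 15 XOR 5 = 10 < 15 — winning move (to 10).
  23: 23 XOR 5 = 18 < 23 — winning move (to 18).
  19: 19 XOR 5 = 22 ≥ 19 — no move.
That gives 3 winning moves.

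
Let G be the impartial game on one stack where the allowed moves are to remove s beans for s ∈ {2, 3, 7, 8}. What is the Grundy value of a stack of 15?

0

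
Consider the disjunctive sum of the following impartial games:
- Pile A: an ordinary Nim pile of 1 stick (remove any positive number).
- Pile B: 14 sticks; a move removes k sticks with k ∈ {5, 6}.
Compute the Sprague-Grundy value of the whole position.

1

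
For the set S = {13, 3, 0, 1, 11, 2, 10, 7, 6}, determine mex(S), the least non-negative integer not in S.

The values 0, 1, 2, 3 are all present; 4 is the first non-negative integer missing from the set.

4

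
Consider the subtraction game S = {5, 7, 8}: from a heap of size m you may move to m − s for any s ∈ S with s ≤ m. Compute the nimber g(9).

1

Compute g(0), g(1), … for moves {5, 7, 8}:
k:     0  1  2  3  4  5  6  7  8  9
g(k):  0  0  0  0  0  1  1  1  1  1
So g(9) = 1.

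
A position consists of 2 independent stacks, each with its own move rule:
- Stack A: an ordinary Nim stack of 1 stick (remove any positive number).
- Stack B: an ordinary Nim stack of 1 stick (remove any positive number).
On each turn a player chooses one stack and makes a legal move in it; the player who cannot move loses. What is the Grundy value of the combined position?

0

Stack A is a plain Nim stack of size 1, so its Grundy value is 1.
Stack B is a plain Nim stack of size 1, so its Grundy value is 1.
By the Sprague-Grundy theorem, the Grundy value of a sum of independent games is the XOR of the component values.
Combined value = 1 ⊕ 1 = 0.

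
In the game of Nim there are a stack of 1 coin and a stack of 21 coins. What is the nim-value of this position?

Nim-sum: 1 XOR 21 = 20.

20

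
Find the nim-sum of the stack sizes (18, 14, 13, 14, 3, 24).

4

Compute the nim-sum pairwise:
18 XOR 14 = 28
28 XOR 13 = 17
17 XOR 14 = 31
31 XOR 3 = 28
28 XOR 24 = 4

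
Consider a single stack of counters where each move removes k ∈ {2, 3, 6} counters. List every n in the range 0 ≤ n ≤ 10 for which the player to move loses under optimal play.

0, 1, 5, 9, 10

Build the Grundy sequence with g(k) = mex{g(k−s) : s ∈ {2, 3, 6}, s ≤ k}:
g(0) = mex{} = 0
g(1) = mex{} = 0
g(2) = mex{0} = 1
g(3) = mex{0} = 1
g(4) = mex{0,1} = 2
g(5) = mex{1} = 0
g(6) = mex{0,1,2} = 3
g(7) = mex{0,2} = 1
g(8) = mex{0,1,3} = 2
g(9) = mex{1,3} = 0
g(10) = mex{1,2} = 0
The P-positions (g = 0) in 0..10 are 0, 1, 5, 9, 10.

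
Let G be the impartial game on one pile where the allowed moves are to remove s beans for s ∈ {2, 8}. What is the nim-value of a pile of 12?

1

Build the Grundy sequence with g(k) = mex{g(k−s) : s ∈ {2, 8}, s ≤ k}:
k:     0  1  2  3  4  5  6  7  8  9 10 11 12
g(k):  0  0  1  1  0  0  1  1  2  2  0  0  1
So g(12) = 1.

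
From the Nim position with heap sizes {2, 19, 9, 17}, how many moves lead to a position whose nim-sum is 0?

In binary:
  00010  (2)
  10011  (19)
  01001  (9)
  10001  (17)
  -----
  01001  (9)
The overall nim-sum is X = 9. A heap of size p has a winning move iff p XOR X < p (reduce it to p XOR X).
  2: 2 XOR 9 = 11 ≥ 2 — no move.
  19: 19 XOR 9 = 26 ≥ 19 — no move.
  9: 9 XOR 9 = 0 < 9 — winning move (to 0).
  17: 17 XOR 9 = 24 ≥ 17 — no move.
That gives 1 winning move.

1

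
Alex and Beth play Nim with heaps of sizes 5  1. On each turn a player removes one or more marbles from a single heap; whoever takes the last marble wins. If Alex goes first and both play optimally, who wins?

Alex wins

Bitwise XOR of the heap sizes:
  101  (5)
  001  (1)
  ---
  100  (4)
The nim-sum is 4 ≠ 0, so this is an N-position: the player to move can win; Alex has a winning move.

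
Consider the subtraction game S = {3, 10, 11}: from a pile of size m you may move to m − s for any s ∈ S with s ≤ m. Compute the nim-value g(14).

0

Compute g(0), g(1), … for moves {3, 10, 11}:
g(0) = mex{} = 0
g(1) = mex{} = 0
g(2) = mex{} = 0
g(3) = mex{0} = 1
g(4) = mex{0} = 1
g(5) = mex{0} = 1
g(6) = mex{1} = 0
g(7) = mex{1} = 0
g(8) = mex{1} = 0
g(9) = mex{0} = 1
g(10) = mex{0} = 1
g(11) = mex{0} = 1
g(12) = mex{0,1} = 2
g(13) = mex{0,1} = 2
g(14) = mex{1} = 0
So g(14) = 0.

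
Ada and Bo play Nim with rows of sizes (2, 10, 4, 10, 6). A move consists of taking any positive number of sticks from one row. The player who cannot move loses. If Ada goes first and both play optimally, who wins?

Bo wins

Compute the nim-sum pairwise:
2 ⊕ 10 = 8
8 ⊕ 4 = 12
12 ⊕ 10 = 6
6 ⊕ 6 = 0
The nim-sum is 0, so this is a P-position: the player to move is in a losing position under optimal play; Ada is about to move from it and so loses — Bo wins.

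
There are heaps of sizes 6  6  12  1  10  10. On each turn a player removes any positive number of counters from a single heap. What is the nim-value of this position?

13

Compute the nim-sum pairwise:
6 ⊕ 6 = 0
0 ⊕ 12 = 12
12 ⊕ 1 = 13
13 ⊕ 10 = 7
7 ⊕ 10 = 13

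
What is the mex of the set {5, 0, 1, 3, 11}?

2

The values 0, 1 are all present; 2 is the first non-negative integer missing from the set.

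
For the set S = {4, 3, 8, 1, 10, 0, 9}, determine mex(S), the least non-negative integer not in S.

2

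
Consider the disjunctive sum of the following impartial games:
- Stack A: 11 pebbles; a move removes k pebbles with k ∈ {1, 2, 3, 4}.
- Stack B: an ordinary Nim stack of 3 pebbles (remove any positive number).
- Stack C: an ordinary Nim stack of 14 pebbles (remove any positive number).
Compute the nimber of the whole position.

12

Build the Grundy sequence for stack A with g(k) = mex{g(k−s) : s ∈ {1, 2, 3, 4}, s ≤ k}:
g(0) = mex{} = 0
g(1) = mex{0} = 1
g(2) = mex{0,1} = 2
g(3) = mex{0,1,2} = 3
g(4) = mex{0,1,2,3} = 4
g(5) = mex{1,2,3,4} = 0
g(6) = mex{0,2,3,4} = 1
g(7) = mex{0,1,3,4} = 2
g(8) = mex{0,1,2,4} = 3
g(9) = mex{0,1,2,3} = 4
g(10) = mex{1,2,3,4} = 0
g(11) = mex{0,2,3,4} = 1
So g(11) = 1.
Stack B is a plain Nim stack of size 3, so its Grundy value is 3.
Stack C is a plain Nim stack of size 14, so its Grundy value is 14.
The value of a disjunctive sum is the nim-sum of the parts.
Combined value = 1 XOR 3 XOR 14 = 12.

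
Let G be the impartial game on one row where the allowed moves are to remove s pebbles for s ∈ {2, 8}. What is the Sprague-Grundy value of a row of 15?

0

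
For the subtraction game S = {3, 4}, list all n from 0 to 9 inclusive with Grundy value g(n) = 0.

0, 1, 2, 7, 8, 9

Grundy values for subtraction set {3, 4}:
g(0) = mex{} = 0
g(1) = mex{} = 0
g(2) = mex{} = 0
g(3) = mex{0} = 1
g(4) = mex{0} = 1
g(5) = mex{0} = 1
g(6) = mex{0,1} = 2
g(7) = mex{1} = 0
g(8) = mex{1} = 0
g(9) = mex{1,2} = 0
The P-positions (g = 0) in 0..9 are 0, 1, 2, 7, 8, 9.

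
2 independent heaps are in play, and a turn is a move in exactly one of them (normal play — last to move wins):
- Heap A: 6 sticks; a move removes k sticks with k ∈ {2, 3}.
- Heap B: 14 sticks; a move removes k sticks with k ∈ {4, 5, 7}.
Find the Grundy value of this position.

Grundy values for heap A (subtraction set {2, 3}):
k:     0  1  2  3  4  5  6
g(k):  0  0  1  1  2  0  0
So g(6) = 0.
Grundy values for heap B (subtraction set {4, 5, 7}):
g(0) = mex{} = 0
g(1) = mex{} = 0
g(2) = mex{} = 0
g(3) = mex{} = 0
g(4) = mex{0} = 1
g(5) = mex{0} = 1
g(6) = mex{0} = 1
g(7) = mex{0} = 1
g(8) = mex{0,1} = 2
g(9) = mex{0,1} = 2
g(10) = mex{0,1} = 2
g(11) = mex{1} = 0
g(12) = mex{1,2} = 0
g(13) = mex{1,2} = 0
g(14) = mex{1,2} = 0
So g(14) = 0.
The value of a disjunctive sum is the nim-sum of the parts.
Combined value = 0 XOR 0 = 0.

0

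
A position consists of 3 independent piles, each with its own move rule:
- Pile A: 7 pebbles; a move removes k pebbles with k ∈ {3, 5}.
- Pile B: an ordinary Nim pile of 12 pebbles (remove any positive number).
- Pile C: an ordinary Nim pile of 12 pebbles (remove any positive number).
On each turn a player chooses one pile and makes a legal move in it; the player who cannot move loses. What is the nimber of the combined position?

2

Grundy values for pile A (subtraction set {3, 5}):
g(0) = mex{} = 0
g(1) = mex{} = 0
g(2) = mex{} = 0
g(3) = mex{0} = 1
g(4) = mex{0} = 1
g(5) = mex{0} = 1
g(6) = mex{0,1} = 2
g(7) = mex{0,1} = 2
So g(7) = 2.
Pile B is a plain Nim pile of size 12, so its Grundy value is 12.
Pile C is a plain Nim pile of size 12, so its Grundy value is 12.
The value of a disjunctive sum is the nim-sum of the parts.
Combined value = 2 XOR 12 XOR 12 = 2.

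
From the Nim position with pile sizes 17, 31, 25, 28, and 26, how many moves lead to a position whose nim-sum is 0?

Write each in binary and XOR column by column:
  10001  (17)
  11111  (31)
  11001  (25)
  11100  (28)
  11010  (26)
  -----
  10001  (17)
The overall nim-sum is X = 17. A pile of size p has a winning move iff p XOR X < p (reduce it to p XOR X).
  17: 17 XOR 17 = 0 < 17 — winning move (to 0).
  31: 31 XOR 17 = 14 < 31 — winning move (to 14).
  25: 25 XOR 17 = 8 < 25 — winning move (to 8).
  28: 28 XOR 17 = 13 < 28 — winning move (to 13).
  26: 26 XOR 17 = 11 < 26 — winning move (to 11).
That gives 5 winning moves.

5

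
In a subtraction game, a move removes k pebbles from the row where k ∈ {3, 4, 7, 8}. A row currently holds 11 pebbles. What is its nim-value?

Compute g(0), g(1), … for moves {3, 4, 7, 8}:
k:     0  1  2  3  4  5  6  7  8  9 10 11
g(k):  0  0  0  1  1  1  2  2  2  3  3  0
So g(11) = 0.

0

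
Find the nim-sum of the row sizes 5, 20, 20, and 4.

Nim-sum: 5 ⊕ 20 ⊕ 20 ⊕ 4 = 1.

1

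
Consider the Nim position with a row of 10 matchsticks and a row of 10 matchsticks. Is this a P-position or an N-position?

P-position

In binary:
  1010  (10)
  1010  (10)
  ----
  0000  (0)
The nim-sum is 0, so this is a P-position: the player to move is in a losing position under optimal play.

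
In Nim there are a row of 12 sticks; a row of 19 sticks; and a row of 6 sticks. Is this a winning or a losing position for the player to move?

Winning position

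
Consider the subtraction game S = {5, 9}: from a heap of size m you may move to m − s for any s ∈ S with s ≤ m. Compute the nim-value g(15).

Compute g(0), g(1), … for moves {5, 9}:
k:     0  1  2  3  4  5  6  7  8  9 10 11 12 13 14 15
g(k):  0  0  0  0  0  1  1  1  1  1  2  2  2  2  0  0
So g(15) = 0.

0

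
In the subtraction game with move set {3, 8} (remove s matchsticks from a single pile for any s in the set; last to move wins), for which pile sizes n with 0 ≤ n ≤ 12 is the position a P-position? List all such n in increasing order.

0, 1, 2, 6, 7, 11, 12

Compute g(0), g(1), … for moves {3, 8}:
k:     0  1  2  3  4  5  6  7  8  9 10 11 12
g(k):  0  0  0  1  1  1  0  0  2  1  1  0  0
The P-positions (g = 0) in 0..12 are 0, 1, 2, 6, 7, 11, 12.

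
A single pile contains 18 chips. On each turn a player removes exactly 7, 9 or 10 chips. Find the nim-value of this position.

Compute g(0), g(1), … for moves {7, 9, 10}:
k:     0  1  2  3  4  5  6  7  8  9 10 11 12 13 14 15 16 17 18
g(k):  0  0  0  0  0  0  0  1  1  1  1  1  1  1  2  2  2  0  0
So g(18) = 0.

0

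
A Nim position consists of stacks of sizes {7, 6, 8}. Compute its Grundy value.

Bitwise XOR of the heap sizes:
  0111  (7)
  0110  (6)
  1000  (8)
  ----
  1001  (9)

9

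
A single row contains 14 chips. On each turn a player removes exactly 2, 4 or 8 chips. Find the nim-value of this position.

Build the Grundy sequence with g(k) = mex{g(k−s) : s ∈ {2, 4, 8}, s ≤ k}:
k:     0  1  2  3  4  5  6  7  8  9 10 11 12 13 14
g(k):  0  0  1  1  2  2  0  0  1  1  2  2  0  0  1
So g(14) = 1.

1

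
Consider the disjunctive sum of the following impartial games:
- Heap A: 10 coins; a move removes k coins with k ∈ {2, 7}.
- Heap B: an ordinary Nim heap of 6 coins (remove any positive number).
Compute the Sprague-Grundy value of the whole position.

6

Grundy values for heap A (subtraction set {2, 7}):
k:     0  1  2  3  4  5  6  7  8  9 10
g(k):  0  0  1  1  0  0  1  1  2  0  0
So g(10) = 0.
Heap B is a plain Nim heap of size 6, so its Grundy value is 6.
The value of a disjunctive sum is the nim-sum of the parts.
Combined value = 0 ⊕ 6 = 6.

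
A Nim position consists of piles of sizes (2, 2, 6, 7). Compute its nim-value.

1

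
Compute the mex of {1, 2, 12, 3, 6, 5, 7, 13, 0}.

4

The values 0, 1, 2, 3 are all present; 4 is the first non-negative integer missing from the set.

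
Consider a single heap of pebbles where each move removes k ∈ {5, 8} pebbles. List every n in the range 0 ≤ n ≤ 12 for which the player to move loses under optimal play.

0, 1, 2, 3, 4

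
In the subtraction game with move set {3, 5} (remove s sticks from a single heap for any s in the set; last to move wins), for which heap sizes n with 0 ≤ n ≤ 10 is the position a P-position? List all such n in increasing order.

Compute g(0), g(1), … for moves {3, 5}:
k:     0  1  2  3  4  5  6  7  8  9 10
g(k):  0  0  0  1  1  1  2  2  0  0  0
The P-positions (g = 0) in 0..10 are 0, 1, 2, 8, 9, 10.

0, 1, 2, 8, 9, 10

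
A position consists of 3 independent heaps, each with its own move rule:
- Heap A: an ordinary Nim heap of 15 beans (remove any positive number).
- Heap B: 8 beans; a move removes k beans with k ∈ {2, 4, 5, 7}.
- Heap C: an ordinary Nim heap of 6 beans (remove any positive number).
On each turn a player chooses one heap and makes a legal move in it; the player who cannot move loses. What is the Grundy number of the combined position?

Heap A is a plain Nim heap of size 15, so its Grundy value is 15.
Grundy values for heap B (subtraction set {2, 4, 5, 7}):
k:     0  1  2  3  4  5  6  7  8
g(k):  0  0  1  1  2  2  3  3  4
So g(8) = 4.
Heap C is a plain Nim heap of size 6, so its Grundy value is 6.
The value of a disjunctive sum is the nim-sum of the parts.
Combined value = 15 XOR 4 XOR 6 = 13.

13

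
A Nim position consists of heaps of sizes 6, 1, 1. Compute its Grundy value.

6

Nim-sum: 6 ⊕ 1 ⊕ 1 = 6.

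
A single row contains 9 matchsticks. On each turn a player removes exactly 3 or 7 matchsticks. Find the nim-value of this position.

1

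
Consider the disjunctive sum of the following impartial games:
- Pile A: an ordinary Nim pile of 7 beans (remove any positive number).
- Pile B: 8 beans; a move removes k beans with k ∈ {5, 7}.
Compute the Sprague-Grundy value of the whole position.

6

Pile A is a plain Nim pile of size 7, so its Grundy value is 7.
Grundy values for pile B (subtraction set {5, 7}):
g(0) = mex{} = 0
g(1) = mex{} = 0
g(2) = mex{} = 0
g(3) = mex{} = 0
g(4) = mex{} = 0
g(5) = mex{0} = 1
g(6) = mex{0} = 1
g(7) = mex{0} = 1
g(8) = mex{0} = 1
So g(8) = 1.
By the Sprague-Grundy theorem, the Grundy value of a sum of independent games is the XOR of the component values.
Combined value = 7 XOR 1 = 6.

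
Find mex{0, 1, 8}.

2

The values 0, 1 are all present; 2 is the first non-negative integer missing from the set.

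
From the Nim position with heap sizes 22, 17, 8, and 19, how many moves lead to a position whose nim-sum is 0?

Write each in binary and XOR column by column:
  10110  (22)
  10001  (17)
  01000  (8)
  10011  (19)
  -----
  11100  (28)
The overall nim-sum is X = 28. A heap of size p has a winning move iff p XOR X < p (reduce it to p XOR X).
  22: 22 XOR 28 = 10 < 22 — winning move (to 10).
  17: 17 XOR 28 = 13 < 17 — winning move (to 13).
  8: 8 XOR 28 = 20 ≥ 8 — no move.
  19: 19 XOR 28 = 15 < 19 — winning move (to 15).
That gives 3 winning moves.

3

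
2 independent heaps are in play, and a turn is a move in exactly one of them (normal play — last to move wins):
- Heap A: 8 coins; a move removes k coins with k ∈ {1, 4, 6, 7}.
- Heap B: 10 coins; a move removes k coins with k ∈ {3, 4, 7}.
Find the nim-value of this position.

Grundy values for heap A (subtraction set {1, 4, 6, 7}):
g(0) = mex{} = 0
g(1) = mex{0} = 1
g(2) = mex{1} = 0
g(3) = mex{0} = 1
g(4) = mex{0,1} = 2
g(5) = mex{1,2} = 0
g(6) = mex{0} = 1
g(7) = mex{0,1} = 2
g(8) = mex{0,1,2} = 3
So g(8) = 3.
Grundy values for heap B (subtraction set {3, 4, 7}):
g(0) = mex{} = 0
g(1) = mex{} = 0
g(2) = mex{} = 0
g(3) = mex{0} = 1
g(4) = mex{0} = 1
g(5) = mex{0} = 1
g(6) = mex{0,1} = 2
g(7) = mex{0,1} = 2
g(8) = mex{0,1} = 2
g(9) = mex{0,1,2} = 3
g(10) = mex{1,2} = 0
So g(10) = 0.
The value of a disjunctive sum is the nim-sum of the parts.
Combined value = 3 ⊕ 0 = 3.

3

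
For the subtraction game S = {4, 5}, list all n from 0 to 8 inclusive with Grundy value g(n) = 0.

0, 1, 2, 3

Compute g(0), g(1), … for moves {4, 5}:
g(0) = mex{} = 0
g(1) = mex{} = 0
g(2) = mex{} = 0
g(3) = mex{} = 0
g(4) = mex{0} = 1
g(5) = mex{0} = 1
g(6) = mex{0} = 1
g(7) = mex{0} = 1
g(8) = mex{0,1} = 2
The P-positions (g = 0) in 0..8 are 0, 1, 2, 3.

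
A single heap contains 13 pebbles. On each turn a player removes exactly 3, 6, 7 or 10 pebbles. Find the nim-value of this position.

Grundy values for subtraction set {3, 6, 7, 10}:
k:     0  1  2  3  4  5  6  7  8  9 10 11 12 13
g(k):  0  0  0  1  1  1  2  2  2  3  3  3  4  0
So g(13) = 0.

0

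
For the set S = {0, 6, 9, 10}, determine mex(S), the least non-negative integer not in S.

1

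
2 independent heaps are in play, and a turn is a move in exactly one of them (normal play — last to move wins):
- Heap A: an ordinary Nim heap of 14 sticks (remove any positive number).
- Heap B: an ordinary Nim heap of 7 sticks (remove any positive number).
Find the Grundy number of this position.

Heap A is a plain Nim heap of size 14, so its Grundy value is 14.
Heap B is a plain Nim heap of size 7, so its Grundy value is 7.
The value of a disjunctive sum is the nim-sum of the parts.
Combined value = 14 ⊕ 7 = 9.

9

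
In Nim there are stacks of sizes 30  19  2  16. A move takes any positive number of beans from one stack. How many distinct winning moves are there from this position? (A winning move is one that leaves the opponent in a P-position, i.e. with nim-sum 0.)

3

Bitwise XOR of the heap sizes:
  11110  (30)
  10011  (19)
  00010  (2)
  10000  (16)
  -----
  11111  (31)
The overall nim-sum is X = 31. A stack of size p has a winning move iff p XOR X < p (reduce it to p XOR X).
  30: 30 XOR 31 = 1 < 30 — winning move (to 1).
  19: 19 XOR 31 = 12 < 19 — winning move (to 12).
  2: 2 XOR 31 = 29 ≥ 2 — no move.
  16: 16 XOR 31 = 15 < 16 — winning move (to 15).
That gives 3 winning moves.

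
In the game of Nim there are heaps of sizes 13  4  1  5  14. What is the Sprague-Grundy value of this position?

3

Nim-sum: 13 ^ 4 ^ 1 ^ 5 ^ 14 = 3.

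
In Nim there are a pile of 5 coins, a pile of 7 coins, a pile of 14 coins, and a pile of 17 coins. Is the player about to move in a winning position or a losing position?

Winning position

Write each in binary and XOR column by column:
  00101  (5)
  00111  (7)
  01110  (14)
  10001  (17)
  -----
  11101  (29)
The nim-sum is 29 ≠ 0, so this is an N-position: the player to move can win.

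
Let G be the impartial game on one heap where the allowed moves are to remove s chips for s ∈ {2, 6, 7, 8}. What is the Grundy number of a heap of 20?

1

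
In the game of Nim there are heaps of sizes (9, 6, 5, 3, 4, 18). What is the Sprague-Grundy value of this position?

31

In binary:
  01001  (9)
  00110  (6)
  00101  (5)
  00011  (3)
  00100  (4)
  10010  (18)
  -----
  11111  (31)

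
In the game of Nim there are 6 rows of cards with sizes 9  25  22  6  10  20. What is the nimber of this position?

30

Compute the nim-sum pairwise:
9 ⊕ 25 = 16
16 ⊕ 22 = 6
6 ⊕ 6 = 0
0 ⊕ 10 = 10
10 ⊕ 20 = 30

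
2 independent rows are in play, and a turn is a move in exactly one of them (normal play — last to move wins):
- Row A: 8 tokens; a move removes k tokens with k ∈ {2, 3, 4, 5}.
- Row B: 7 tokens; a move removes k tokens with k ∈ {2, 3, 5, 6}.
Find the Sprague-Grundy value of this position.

3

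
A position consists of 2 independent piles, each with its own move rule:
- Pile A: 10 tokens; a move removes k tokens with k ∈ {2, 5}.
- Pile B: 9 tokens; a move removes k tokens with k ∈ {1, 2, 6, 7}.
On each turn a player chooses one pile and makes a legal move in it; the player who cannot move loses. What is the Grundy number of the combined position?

0

Grundy values for pile A (subtraction set {2, 5}):
g(0) = mex{} = 0
g(1) = mex{} = 0
g(2) = mex{0} = 1
g(3) = mex{0} = 1
g(4) = mex{1} = 0
g(5) = mex{0,1} = 2
g(6) = mex{0} = 1
g(7) = mex{1,2} = 0
g(8) = mex{1} = 0
g(9) = mex{0} = 1
g(10) = mex{0,2} = 1
So g(10) = 1.
Build the Grundy sequence for pile B with g(k) = mex{g(k−s) : s ∈ {1, 2, 6, 7}, s ≤ k}:
g(0) = mex{} = 0
g(1) = mex{0} = 1
g(2) = mex{0,1} = 2
g(3) = mex{1,2} = 0
g(4) = mex{0,2} = 1
g(5) = mex{0,1} = 2
g(6) = mex{0,1,2} = 3
g(7) = mex{0,1,2,3} = 4
g(8) = mex{1,2,3,4} = 0
g(9) = mex{0,2,4} = 1
So g(9) = 1.
By the Sprague-Grundy theorem, the Grundy value of a sum of independent games is the XOR of the component values.
Combined value = 1 ⊕ 1 = 0.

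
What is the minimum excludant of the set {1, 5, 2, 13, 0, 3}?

4

The values 0, 1, 2, 3 are all present; 4 is the first non-negative integer missing from the set.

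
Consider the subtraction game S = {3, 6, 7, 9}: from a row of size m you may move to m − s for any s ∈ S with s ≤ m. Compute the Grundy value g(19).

Grundy values for subtraction set {3, 6, 7, 9}:
k:     0  1  2  3  4  5  6  7  8  9 10 11 12 13 14 15 16 17 18 19
g(k):  0  0  0  1  1  1  2  2  2  3  3  3  0  0  0  1  1  1  2  2
So g(19) = 2.

2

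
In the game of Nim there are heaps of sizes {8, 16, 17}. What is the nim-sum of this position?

9

In binary:
  01000  (8)
  10000  (16)
  10001  (17)
  -----
  01001  (9)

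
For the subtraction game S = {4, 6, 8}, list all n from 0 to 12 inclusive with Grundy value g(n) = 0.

0, 1, 2, 3, 12

Compute g(0), g(1), … for moves {4, 6, 8}:
k:     0  1  2  3  4  5  6  7  8  9 10 11 12
g(k):  0  0  0  0  1  1  1  1  2  2  2  2  0
The P-positions (g = 0) in 0..12 are 0, 1, 2, 3, 12.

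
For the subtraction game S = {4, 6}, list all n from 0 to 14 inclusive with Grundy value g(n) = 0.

0, 1, 2, 3, 10, 11, 12, 13

Build the Grundy sequence with g(k) = mex{g(k−s) : s ∈ {4, 6}, s ≤ k}:
k:     0  1  2  3  4  5  6  7  8  9 10 11 12 13 14
g(k):  0  0  0  0  1  1  1  1  2  2  0  0  0  0  1
The P-positions (g = 0) in 0..14 are 0, 1, 2, 3, 10, 11, 12, 13.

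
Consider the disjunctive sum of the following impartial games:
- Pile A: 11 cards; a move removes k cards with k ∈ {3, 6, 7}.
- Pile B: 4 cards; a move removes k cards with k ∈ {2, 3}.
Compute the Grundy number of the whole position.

2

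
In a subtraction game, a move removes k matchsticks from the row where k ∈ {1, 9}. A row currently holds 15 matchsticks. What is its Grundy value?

Compute g(0), g(1), … for moves {1, 9}:
k:     0  1  2  3  4  5  6  7  8  9 10 11 12 13 14 15
g(k):  0  1  0  1  0  1  0  1  0  1  0  1  0  1  0  1
So g(15) = 1.

1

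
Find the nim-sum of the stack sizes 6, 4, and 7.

Nim-sum: 6 XOR 4 XOR 7 = 5.

5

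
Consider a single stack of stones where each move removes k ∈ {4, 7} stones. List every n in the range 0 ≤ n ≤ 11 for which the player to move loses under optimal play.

0, 1, 2, 3, 11

Build the Grundy sequence with g(k) = mex{g(k−s) : s ∈ {4, 7}, s ≤ k}:
k:     0  1  2  3  4  5  6  7  8  9 10 11
g(k):  0  0  0  0  1  1  1  1  2  2  2  0
The P-positions (g = 0) in 0..11 are 0, 1, 2, 3, 11.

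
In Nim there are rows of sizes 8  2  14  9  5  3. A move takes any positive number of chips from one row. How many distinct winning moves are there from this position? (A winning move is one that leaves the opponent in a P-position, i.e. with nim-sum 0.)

Bitwise XOR of the heap sizes:
  1000  (8)
  0010  (2)
  1110  (14)
  1001  (9)
  0101  (5)
  0011  (3)
  ----
  1011  (11)
The overall nim-sum is X = 11. A row of size p has a winning move iff p XOR X < p (reduce it to p XOR X).
  8: 8 XOR 11 = 3 < 8 — winning move (to 3).
  2: 2 XOR 11 = 9 ≥ 2 — no move.
  14: 14 XOR 11 = 5 < 14 — winning move (to 5).
  9: 9 XOR 11 = 2 < 9 — winning move (to 2).
  5: 5 XOR 11 = 14 ≥ 5 — no move.
  3: 3 XOR 11 = 8 ≥ 3 — no move.
That gives 3 winning moves.

3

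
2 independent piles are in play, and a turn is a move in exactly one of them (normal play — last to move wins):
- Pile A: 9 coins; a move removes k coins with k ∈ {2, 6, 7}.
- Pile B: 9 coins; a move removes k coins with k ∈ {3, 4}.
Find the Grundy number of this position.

Build the Grundy sequence for pile A with g(k) = mex{g(k−s) : s ∈ {2, 6, 7}, s ≤ k}:
g(0) = mex{} = 0
g(1) = mex{} = 0
g(2) = mex{0} = 1
g(3) = mex{0} = 1
g(4) = mex{1} = 0
g(5) = mex{1} = 0
g(6) = mex{0} = 1
g(7) = mex{0} = 1
g(8) = mex{0,1} = 2
g(9) = mex{1} = 0
So g(9) = 0.
Build the Grundy sequence for pile B with g(k) = mex{g(k−s) : s ∈ {3, 4}, s ≤ k}:
g(0) = mex{} = 0
g(1) = mex{} = 0
g(2) = mex{} = 0
g(3) = mex{0} = 1
g(4) = mex{0} = 1
g(5) = mex{0} = 1
g(6) = mex{0,1} = 2
g(7) = mex{1} = 0
g(8) = mex{1} = 0
g(9) = mex{1,2} = 0
So g(9) = 0.
The value of a disjunctive sum is the nim-sum of the parts.
Combined value = 0 ⊕ 0 = 0.

0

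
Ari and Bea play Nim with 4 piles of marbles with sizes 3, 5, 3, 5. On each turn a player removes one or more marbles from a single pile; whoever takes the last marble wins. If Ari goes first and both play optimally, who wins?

Bea wins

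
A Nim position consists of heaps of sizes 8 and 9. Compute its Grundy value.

Compute the nim-sum pairwise:
8 XOR 9 = 1

1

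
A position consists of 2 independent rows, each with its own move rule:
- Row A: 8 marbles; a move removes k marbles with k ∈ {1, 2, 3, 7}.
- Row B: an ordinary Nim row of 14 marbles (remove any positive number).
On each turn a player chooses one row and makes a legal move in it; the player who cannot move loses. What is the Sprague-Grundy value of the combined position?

14

Build the Grundy sequence for row A with g(k) = mex{g(k−s) : s ∈ {1, 2, 3, 7}, s ≤ k}:
k:     0  1  2  3  4  5  6  7  8
g(k):  0  1  2  3  0  1  2  3  0
So g(8) = 0.
Row B is a plain Nim row of size 14, so its Grundy value is 14.
By the Sprague-Grundy theorem, the Grundy value of a sum of independent games is the XOR of the component values.
Combined value = 0 XOR 14 = 14.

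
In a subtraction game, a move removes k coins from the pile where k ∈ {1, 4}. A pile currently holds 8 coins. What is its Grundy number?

Grundy values for subtraction set {1, 4}:
g(0) = mex{} = 0
g(1) = mex{0} = 1
g(2) = mex{1} = 0
g(3) = mex{0} = 1
g(4) = mex{0,1} = 2
g(5) = mex{1,2} = 0
g(6) = mex{0} = 1
g(7) = mex{1} = 0
g(8) = mex{0,2} = 1
So g(8) = 1.

1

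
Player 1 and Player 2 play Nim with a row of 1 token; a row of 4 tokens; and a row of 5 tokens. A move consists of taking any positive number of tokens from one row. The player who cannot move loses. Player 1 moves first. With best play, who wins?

Player 2 wins

Nim-sum: 1 XOR 4 XOR 5 = 0.
The nim-sum is 0, so this is a P-position: the player to move is in a losing position under optimal play; Player 1 is about to move from it and so loses — Player 2 wins.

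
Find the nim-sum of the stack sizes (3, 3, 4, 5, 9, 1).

9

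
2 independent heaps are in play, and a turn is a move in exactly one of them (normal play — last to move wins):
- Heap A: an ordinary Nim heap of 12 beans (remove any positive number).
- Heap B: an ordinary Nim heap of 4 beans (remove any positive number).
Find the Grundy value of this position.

8

Heap A is a plain Nim heap of size 12, so its Grundy value is 12.
Heap B is a plain Nim heap of size 4, so its Grundy value is 4.
By the Sprague-Grundy theorem, the Grundy value of a sum of independent games is the XOR of the component values.
Combined value = 12 XOR 4 = 8.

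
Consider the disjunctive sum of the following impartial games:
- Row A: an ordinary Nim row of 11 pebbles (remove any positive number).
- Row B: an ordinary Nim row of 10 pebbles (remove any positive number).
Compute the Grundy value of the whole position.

1

Row A is a plain Nim row of size 11, so its Grundy value is 11.
Row B is a plain Nim row of size 10, so its Grundy value is 10.
The value of a disjunctive sum is the nim-sum of the parts.
Combined value = 11 XOR 10 = 1.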